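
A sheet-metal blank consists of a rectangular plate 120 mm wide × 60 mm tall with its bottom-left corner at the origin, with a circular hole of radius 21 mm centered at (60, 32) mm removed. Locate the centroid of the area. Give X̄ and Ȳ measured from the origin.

plate: A = 120 × 60 = 7200.00, centroid at (60.00, 30.00).
hole: A = −π·21² = -1385.44, centroid at (60.00, 32.00).
ΣA = 5814.56 mm²
ΣAX̄ = (7200.00)(60.00) + (-1385.44)(60.00) = 348873.46 mm³
ΣAȲ = (7200.00)(30.00) + (-1385.44)(32.00) = 171665.84 mm³
X̄ = 348873.46 / 5814.56 = 60.00 mm
Ȳ = 171665.84 / 5814.56 = 29.52 mm

X̄ = 60.00 mm, Ȳ = 29.52 mm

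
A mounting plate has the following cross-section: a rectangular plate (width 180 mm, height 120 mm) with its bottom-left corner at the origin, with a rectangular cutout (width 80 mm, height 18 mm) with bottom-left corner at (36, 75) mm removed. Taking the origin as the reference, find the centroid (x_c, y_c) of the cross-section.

x_c = 91.00 mm, y_c = 58.29 mm

Part | A | x̄ᵢ | ȳᵢ | A·x̄ᵢ | A·ȳᵢ
plate | 21600.00 | 90.00 | 60.00 | 1944000.00 | 1296000.00
hole | -1440.00 | 76.00 | 84.00 | -109440.00 | -120960.00
Σ | 20160.00 |  |  | 1834560.00 | 1175040.00
x_c = 1834560.00 / 20160.00 = 91.00 mm
y_c = 1175040.00 / 20160.00 = 58.29 mm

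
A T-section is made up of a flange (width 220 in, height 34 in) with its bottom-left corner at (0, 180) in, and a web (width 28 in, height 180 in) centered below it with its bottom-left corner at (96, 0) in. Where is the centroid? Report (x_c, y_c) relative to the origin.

x_c = 110.00 in, y_c = 153.93 in

Part | A | x̄ᵢ | ȳᵢ | A·x̄ᵢ | A·ȳᵢ
web | 5040.00 | 110.00 | 90.00 | 554400.00 | 453600.00
flange | 7480.00 | 110.00 | 197.00 | 822800.00 | 1473560.00
Σ | 12520.00 |  |  | 1377200.00 | 1927160.00
x_c = 1377200.00 / 12520.00 = 110.00 in
y_c = 1927160.00 / 12520.00 = 153.93 in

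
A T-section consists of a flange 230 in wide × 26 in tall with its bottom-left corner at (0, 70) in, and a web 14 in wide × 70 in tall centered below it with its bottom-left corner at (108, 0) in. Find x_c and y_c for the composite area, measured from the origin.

web: A = 14 × 70 = 980.00, centroid at (115.00, 35.00).
flange: A = 230 × 26 = 5980.00, centroid at (115.00, 83.00).
ΣA = 6960.00 in²
ΣAx_c = (980.00)(115.00) + (5980.00)(115.00) = 800400.00 in³
ΣAy_c = (980.00)(35.00) + (5980.00)(83.00) = 530640.00 in³
x_c = 800400.00 / 6960.00 = 115.00 in
y_c = 530640.00 / 6960.00 = 76.24 in

x_c = 115.00 in, y_c = 76.24 in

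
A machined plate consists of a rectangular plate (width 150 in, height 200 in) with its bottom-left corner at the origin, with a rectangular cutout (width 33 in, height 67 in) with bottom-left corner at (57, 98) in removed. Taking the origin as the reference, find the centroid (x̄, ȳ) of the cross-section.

x̄ = 75.12 in, ȳ = 97.49 in

plate: A = 150 × 200 = 30000.00, centroid at (75.00, 100.00).
hole: A = −(33 × 67) = -2211.00, centroid at (73.50, 131.50).
ΣA = 27789.00 in²
ΣAx̄ = (30000.00)(75.00) + (-2211.00)(73.50) = 2087491.50 in³
ΣAȳ = (30000.00)(100.00) + (-2211.00)(131.50) = 2709253.50 in³
x̄ = 2087491.50 / 27789.00 = 75.12 in
ȳ = 2709253.50 / 27789.00 = 97.49 in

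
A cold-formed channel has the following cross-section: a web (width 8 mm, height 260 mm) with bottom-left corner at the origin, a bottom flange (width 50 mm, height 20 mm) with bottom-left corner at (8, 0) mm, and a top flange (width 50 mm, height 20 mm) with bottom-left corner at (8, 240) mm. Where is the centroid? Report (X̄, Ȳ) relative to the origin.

web: A = 8 × 260 = 2080.00, centroid at (4.00, 130.00).
bottom flange: A = 50 × 20 = 1000.00, centroid at (33.00, 10.00).
top flange: A = 50 × 20 = 1000.00, centroid at (33.00, 250.00).
ΣA = 4080.00 mm², ΣAX̄ = 74320.00 mm³, ΣAȲ = 530400.00 mm³.
X̄ = 74320.00/4080.00 = 18.22 mm; Ȳ = 530400.00/4080.00 = 130.00 mm.

X̄ = 18.22 mm, Ȳ = 130.00 mm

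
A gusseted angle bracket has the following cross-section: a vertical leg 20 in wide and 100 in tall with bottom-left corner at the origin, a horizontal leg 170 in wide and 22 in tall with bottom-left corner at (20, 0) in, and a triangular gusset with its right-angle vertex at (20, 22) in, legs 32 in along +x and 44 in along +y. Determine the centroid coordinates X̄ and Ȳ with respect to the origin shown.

X̄ = 67.39 in, Ȳ = 25.91 in

vertical leg: A = 20 × 100 = 2000.00, centroid at (10.00, 50.00).
horizontal leg: A = 170 × 22 = 3740.00, centroid at (105.00, 11.00).
gusset: A = ½·32·44 = 704.00, centroid at (30.67, 36.67).
ΣA = 6444.00 in²
ΣAX̄ = (2000.00)(10.00) + (3740.00)(105.00) + (704.00)(30.67) = 434289.33 in³
ΣAȲ = (2000.00)(50.00) + (3740.00)(11.00) + (704.00)(36.67) = 166953.33 in³
X̄ = 434289.33 / 6444.00 = 67.39 in
Ȳ = 166953.33 / 6444.00 = 25.91 in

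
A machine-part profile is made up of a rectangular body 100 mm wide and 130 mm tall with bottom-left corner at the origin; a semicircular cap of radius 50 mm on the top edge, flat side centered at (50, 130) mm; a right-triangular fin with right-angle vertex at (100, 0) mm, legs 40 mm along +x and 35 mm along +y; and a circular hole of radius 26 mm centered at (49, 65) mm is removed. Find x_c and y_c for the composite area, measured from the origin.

x_c = 53.00 mm, y_c = 84.43 mm

Part | A | x̄ᵢ | ȳᵢ | A·x̄ᵢ | A·ȳᵢ
rectangular body | 13000.00 | 50.00 | 65.00 | 650000.00 | 845000.00
semicircular top | 3926.99 | 50.00 | 151.22 | 196349.54 | 593842.14
triangular fin | 700.00 | 113.33 | 11.67 | 79333.33 | 8166.67
hole | -2123.72 | 49.00 | 65.00 | -104062.12 | -138041.58
Σ | 15503.27 |  |  | 821620.76 | 1308967.23
x_c = 821620.76 / 15503.27 = 53.00 mm
y_c = 1308967.23 / 15503.27 = 84.43 mm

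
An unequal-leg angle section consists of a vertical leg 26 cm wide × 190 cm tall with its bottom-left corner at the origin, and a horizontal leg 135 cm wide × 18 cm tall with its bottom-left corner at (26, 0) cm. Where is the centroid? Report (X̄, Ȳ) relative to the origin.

vertical leg: A = 26 × 190 = 4940.00, centroid at (13.00, 95.00).
horizontal leg: A = 135 × 18 = 2430.00, centroid at (93.50, 9.00).
ΣA = 7370.00 cm²
ΣAX̄ = (4940.00)(13.00) + (2430.00)(93.50) = 291425.00 cm³
ΣAȲ = (4940.00)(95.00) + (2430.00)(9.00) = 491170.00 cm³
X̄ = 291425.00 / 7370.00 = 39.54 cm
Ȳ = 491170.00 / 7370.00 = 66.64 cm

X̄ = 39.54 cm, Ȳ = 66.64 cm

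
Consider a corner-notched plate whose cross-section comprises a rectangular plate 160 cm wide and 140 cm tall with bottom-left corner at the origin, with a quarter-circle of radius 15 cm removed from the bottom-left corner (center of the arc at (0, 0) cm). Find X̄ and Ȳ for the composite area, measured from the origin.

X̄ = 80.59 cm, Ȳ = 70.51 cm

plate: A = 160 × 140 = 22400.00, centroid at (80.00, 70.00).
removed quarter-circle: A = −¼π·15² = -176.71, centroid at (6.37, 6.37).
ΣA = 22223.29 cm²
ΣAX̄ = (22400.00)(80.00) + (-176.71)(6.37) = 1790875.00 cm³
ΣAȲ = (22400.00)(70.00) + (-176.71)(6.37) = 1566875.00 cm³
X̄ = 1790875.00 / 22223.29 = 80.59 cm
Ȳ = 1566875.00 / 22223.29 = 70.51 cm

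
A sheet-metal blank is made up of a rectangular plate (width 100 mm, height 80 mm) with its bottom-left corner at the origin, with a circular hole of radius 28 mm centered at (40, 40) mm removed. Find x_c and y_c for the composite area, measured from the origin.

plate: A = 100 × 80 = 8000.00, centroid at (50.00, 40.00).
hole: A = −π·28² = -2463.01, centroid at (40.00, 40.00).
ΣA = 5536.99 mm², ΣAx_c = 301479.65 mm³, ΣAy_c = 221479.65 mm³.
x_c = 301479.65/5536.99 = 54.45 mm; y_c = 221479.65/5536.99 = 40.00 mm.

x_c = 54.45 mm, y_c = 40.00 mm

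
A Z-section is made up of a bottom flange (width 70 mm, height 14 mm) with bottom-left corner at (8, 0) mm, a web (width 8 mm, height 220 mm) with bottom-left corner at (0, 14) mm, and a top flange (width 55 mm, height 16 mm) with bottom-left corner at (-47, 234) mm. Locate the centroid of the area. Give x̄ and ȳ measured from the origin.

x̄ = 8.85 mm, ȳ = 121.01 mm

bottom flange: A = 70 × 14 = 980.00, centroid at (43.00, 7.00).
web: A = 8 × 220 = 1760.00, centroid at (4.00, 124.00).
top flange: A = 55 × 16 = 880.00, centroid at (-19.50, 242.00).
ΣA = 3620.00 mm²
ΣAx̄ = (980.00)(43.00) + (1760.00)(4.00) + (880.00)(-19.50) = 32020.00 mm³
ΣAȳ = (980.00)(7.00) + (1760.00)(124.00) + (880.00)(242.00) = 438060.00 mm³
x̄ = 32020.00 / 3620.00 = 8.85 mm
ȳ = 438060.00 / 3620.00 = 121.01 mm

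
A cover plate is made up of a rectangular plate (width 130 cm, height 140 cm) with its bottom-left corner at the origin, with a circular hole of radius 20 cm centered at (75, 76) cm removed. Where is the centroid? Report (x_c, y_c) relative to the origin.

Part | A | x̄ᵢ | ȳᵢ | A·x̄ᵢ | A·ȳᵢ
plate | 18200.00 | 65.00 | 70.00 | 1183000.00 | 1274000.00
hole | -1256.64 | 75.00 | 76.00 | -94247.78 | -95504.42
Σ | 16943.36 |  |  | 1088752.22 | 1178495.58
x_c = 1088752.22 / 16943.36 = 64.26 cm
y_c = 1178495.58 / 16943.36 = 69.55 cm

x_c = 64.26 cm, y_c = 69.55 cm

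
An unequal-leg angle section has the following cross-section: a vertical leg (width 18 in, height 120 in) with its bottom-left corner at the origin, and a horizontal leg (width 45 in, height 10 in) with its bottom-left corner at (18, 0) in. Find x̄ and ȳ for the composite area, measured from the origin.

x̄ = 14.43 in, ȳ = 50.52 in

vertical leg: A = 18 × 120 = 2160.00, centroid at (9.00, 60.00).
horizontal leg: A = 45 × 10 = 450.00, centroid at (40.50, 5.00).
ΣA = 2610.00 in²
ΣAx̄ = (2160.00)(9.00) + (450.00)(40.50) = 37665.00 in³
ΣAȳ = (2160.00)(60.00) + (450.00)(5.00) = 131850.00 in³
x̄ = 37665.00 / 2610.00 = 14.43 in
ȳ = 131850.00 / 2610.00 = 50.52 in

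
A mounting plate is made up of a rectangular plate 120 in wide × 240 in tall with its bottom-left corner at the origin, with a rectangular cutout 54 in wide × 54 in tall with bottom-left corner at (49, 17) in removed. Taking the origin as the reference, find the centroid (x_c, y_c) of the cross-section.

x_c = 58.20 in, y_c = 128.56 in

plate: A = 120 × 240 = 28800.00, centroid at (60.00, 120.00).
hole: A = −(54 × 54) = -2916.00, centroid at (76.00, 44.00).
ΣA = 25884.00 in²
ΣAx_c = (28800.00)(60.00) + (-2916.00)(76.00) = 1506384.00 in³
ΣAy_c = (28800.00)(120.00) + (-2916.00)(44.00) = 3327696.00 in³
x_c = 1506384.00 / 25884.00 = 58.20 in
y_c = 3327696.00 / 25884.00 = 128.56 in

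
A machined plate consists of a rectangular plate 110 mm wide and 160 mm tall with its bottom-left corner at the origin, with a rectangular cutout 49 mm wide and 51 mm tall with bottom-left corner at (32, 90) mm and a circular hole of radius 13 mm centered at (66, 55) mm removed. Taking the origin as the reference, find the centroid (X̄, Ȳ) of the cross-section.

plate: A = 110 × 160 = 17600.00, centroid at (55.00, 80.00).
hole 1: A = −(49 × 51) = -2499.00, centroid at (56.50, 115.50).
hole 2: A = −π·13² = -530.93, centroid at (66.00, 55.00).
ΣA = 14570.07 mm²
ΣAX̄ = (17600.00)(55.00) + (-2499.00)(56.50) + (-530.93)(66.00) = 791765.18 mm³
ΣAȲ = (17600.00)(80.00) + (-2499.00)(115.50) + (-530.93)(55.00) = 1090164.40 mm³
X̄ = 791765.18 / 14570.07 = 54.34 mm
Ȳ = 1090164.40 / 14570.07 = 74.82 mm

X̄ = 54.34 mm, Ȳ = 74.82 mm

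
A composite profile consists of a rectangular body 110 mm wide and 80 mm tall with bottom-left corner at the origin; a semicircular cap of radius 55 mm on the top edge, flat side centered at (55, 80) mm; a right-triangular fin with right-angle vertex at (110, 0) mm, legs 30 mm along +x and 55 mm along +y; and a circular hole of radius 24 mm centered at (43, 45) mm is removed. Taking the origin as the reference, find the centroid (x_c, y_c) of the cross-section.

x_c = 60.99 mm, y_c = 61.81 mm

rectangular body: A = 110 × 80 = 8800.00, centroid at (55.00, 40.00).
semicircular top: A = ½π·55² = 4751.66, centroid at (55.00, 103.34).
triangular fin: A = ½·30·55 = 825.00, centroid at (120.00, 18.33).
hole: A = −π·24² = -1809.56, centroid at (43.00, 45.00).
ΣA = 12567.10 mm²
ΣAx_c = (8800.00)(55.00) + (4751.66)(55.00) + (825.00)(120.00) + (-1809.56)(43.00) = 766530.27 mm³
ΣAy_c = (8800.00)(40.00) + (4751.66)(103.34) + (825.00)(18.33) + (-1809.56)(45.00) = 776744.30 mm³
x_c = 766530.27 / 12567.10 = 60.99 mm
y_c = 776744.30 / 12567.10 = 61.81 mm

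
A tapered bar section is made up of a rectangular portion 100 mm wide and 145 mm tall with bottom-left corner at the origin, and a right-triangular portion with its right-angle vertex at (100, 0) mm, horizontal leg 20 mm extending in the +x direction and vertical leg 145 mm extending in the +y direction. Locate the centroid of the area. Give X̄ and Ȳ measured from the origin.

X̄ = 55.15 mm, Ȳ = 70.30 mm

rectangular portion: A = 100 × 145 = 14500.00, centroid at (50.00, 72.50).
triangular portion: A = ½·20·145 = 1450.00, centroid at (106.67, 48.33).
ΣA = 15950.00 mm², ΣAX̄ = 879666.67 mm³, ΣAȲ = 1121333.33 mm³.
X̄ = 879666.67/15950.00 = 55.15 mm; Ȳ = 1121333.33/15950.00 = 70.30 mm.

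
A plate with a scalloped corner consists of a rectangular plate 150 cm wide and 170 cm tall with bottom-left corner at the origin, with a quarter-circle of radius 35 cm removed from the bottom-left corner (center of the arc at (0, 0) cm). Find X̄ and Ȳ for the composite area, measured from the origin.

plate: A = 150 × 170 = 25500.00, centroid at (75.00, 85.00).
removed quarter-circle: A = −¼π·35² = -962.11, centroid at (14.85, 14.85).
ΣA = 24537.89 cm²
ΣAX̄ = (25500.00)(75.00) + (-962.11)(14.85) = 1898208.33 cm³
ΣAȲ = (25500.00)(85.00) + (-962.11)(14.85) = 2153208.33 cm³
X̄ = 1898208.33 / 24537.89 = 77.36 cm
Ȳ = 2153208.33 / 24537.89 = 87.75 cm

X̄ = 77.36 cm, Ȳ = 87.75 cm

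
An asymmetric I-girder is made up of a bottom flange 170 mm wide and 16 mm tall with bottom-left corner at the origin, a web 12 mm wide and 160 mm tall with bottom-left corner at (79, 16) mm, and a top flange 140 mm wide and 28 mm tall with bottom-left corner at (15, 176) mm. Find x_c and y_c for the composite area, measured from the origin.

Part | A | x̄ᵢ | ȳᵢ | A·x̄ᵢ | A·ȳᵢ
bottom flange | 2720.00 | 85.00 | 8.00 | 231200.00 | 21760.00
web | 1920.00 | 85.00 | 96.00 | 163200.00 | 184320.00
top flange | 3920.00 | 85.00 | 190.00 | 333200.00 | 744800.00
Σ | 8560.00 |  |  | 727600.00 | 950880.00
x_c = 727600.00 / 8560.00 = 85.00 mm
y_c = 950880.00 / 8560.00 = 111.08 mm

x_c = 85.00 mm, y_c = 111.08 mm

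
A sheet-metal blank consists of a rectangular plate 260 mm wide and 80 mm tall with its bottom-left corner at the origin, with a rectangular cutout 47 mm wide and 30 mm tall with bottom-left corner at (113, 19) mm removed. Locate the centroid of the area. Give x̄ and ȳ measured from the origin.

plate: A = 260 × 80 = 20800.00, centroid at (130.00, 40.00).
hole: A = −(47 × 30) = -1410.00, centroid at (136.50, 34.00).
ΣA = 19390.00 mm²
ΣAx̄ = (20800.00)(130.00) + (-1410.00)(136.50) = 2511535.00 mm³
ΣAȳ = (20800.00)(40.00) + (-1410.00)(34.00) = 784060.00 mm³
x̄ = 2511535.00 / 19390.00 = 129.53 mm
ȳ = 784060.00 / 19390.00 = 40.44 mm

x̄ = 129.53 mm, ȳ = 40.44 mm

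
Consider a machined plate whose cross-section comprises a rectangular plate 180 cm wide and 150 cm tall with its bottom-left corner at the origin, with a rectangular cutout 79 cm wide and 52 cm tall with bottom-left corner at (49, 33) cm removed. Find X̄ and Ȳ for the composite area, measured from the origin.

X̄ = 90.27 cm, Ȳ = 77.87 cm

plate: A = 180 × 150 = 27000.00, centroid at (90.00, 75.00).
hole: A = −(79 × 52) = -4108.00, centroid at (88.50, 59.00).
ΣA = 22892.00 cm², ΣAX̄ = 2066442.00 cm³, ΣAȲ = 1782628.00 cm³.
X̄ = 2066442.00/22892.00 = 90.27 cm; Ȳ = 1782628.00/22892.00 = 77.87 cm.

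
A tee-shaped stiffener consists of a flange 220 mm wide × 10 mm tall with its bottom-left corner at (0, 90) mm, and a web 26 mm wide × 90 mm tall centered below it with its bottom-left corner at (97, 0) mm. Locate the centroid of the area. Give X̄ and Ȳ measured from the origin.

Part | A | x̄ᵢ | ȳᵢ | A·x̄ᵢ | A·ȳᵢ
web | 2340.00 | 110.00 | 45.00 | 257400.00 | 105300.00
flange | 2200.00 | 110.00 | 95.00 | 242000.00 | 209000.00
Σ | 4540.00 |  |  | 499400.00 | 314300.00
X̄ = 499400.00 / 4540.00 = 110.00 mm
Ȳ = 314300.00 / 4540.00 = 69.23 mm

X̄ = 110.00 mm, Ȳ = 69.23 mm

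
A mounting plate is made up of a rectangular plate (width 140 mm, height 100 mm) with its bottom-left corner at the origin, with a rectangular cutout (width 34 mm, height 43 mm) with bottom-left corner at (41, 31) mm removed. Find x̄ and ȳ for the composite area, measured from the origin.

plate: A = 140 × 100 = 14000.00, centroid at (70.00, 50.00).
hole: A = −(34 × 43) = -1462.00, centroid at (58.00, 52.50).
ΣA = 12538.00 mm²
ΣAx̄ = (14000.00)(70.00) + (-1462.00)(58.00) = 895204.00 mm³
ΣAȳ = (14000.00)(50.00) + (-1462.00)(52.50) = 623245.00 mm³
x̄ = 895204.00 / 12538.00 = 71.40 mm
ȳ = 623245.00 / 12538.00 = 49.71 mm

x̄ = 71.40 mm, ȳ = 49.71 mm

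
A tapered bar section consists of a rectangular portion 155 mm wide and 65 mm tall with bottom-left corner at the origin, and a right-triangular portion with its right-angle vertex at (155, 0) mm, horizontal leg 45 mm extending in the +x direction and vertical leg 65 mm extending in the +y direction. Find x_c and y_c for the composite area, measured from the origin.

x_c = 89.23 mm, y_c = 31.13 mm

Part | A | x̄ᵢ | ȳᵢ | A·x̄ᵢ | A·ȳᵢ
rectangular portion | 10075.00 | 77.50 | 32.50 | 780812.50 | 327437.50
triangular portion | 1462.50 | 170.00 | 21.67 | 248625.00 | 31687.50
Σ | 11537.50 |  |  | 1029437.50 | 359125.00
x_c = 1029437.50 / 11537.50 = 89.23 mm
y_c = 359125.00 / 11537.50 = 31.13 mm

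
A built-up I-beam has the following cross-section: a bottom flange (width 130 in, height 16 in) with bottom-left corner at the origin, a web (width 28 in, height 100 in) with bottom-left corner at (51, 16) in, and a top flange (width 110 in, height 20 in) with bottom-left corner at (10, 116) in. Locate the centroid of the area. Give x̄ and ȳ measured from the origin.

x̄ = 65.00 in, ȳ = 67.60 in

bottom flange: A = 130 × 16 = 2080.00, centroid at (65.00, 8.00).
web: A = 28 × 100 = 2800.00, centroid at (65.00, 66.00).
top flange: A = 110 × 20 = 2200.00, centroid at (65.00, 126.00).
ΣA = 7080.00 in²
ΣAx̄ = (2080.00)(65.00) + (2800.00)(65.00) + (2200.00)(65.00) = 460200.00 in³
ΣAȳ = (2080.00)(8.00) + (2800.00)(66.00) + (2200.00)(126.00) = 478640.00 in³
x̄ = 460200.00 / 7080.00 = 65.00 in
ȳ = 478640.00 / 7080.00 = 67.60 in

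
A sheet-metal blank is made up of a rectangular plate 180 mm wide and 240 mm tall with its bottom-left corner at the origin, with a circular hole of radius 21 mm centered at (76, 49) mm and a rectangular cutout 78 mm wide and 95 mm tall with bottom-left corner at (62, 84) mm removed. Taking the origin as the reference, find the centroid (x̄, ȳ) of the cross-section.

plate: A = 180 × 240 = 43200.00, centroid at (90.00, 120.00).
hole 1: A = −π·21² = -1385.44, centroid at (76.00, 49.00).
hole 2: A = −(78 × 95) = -7410.00, centroid at (101.00, 131.50).
ΣA = 34404.56 mm², ΣAx̄ = 3034296.38 mm³, ΣAȳ = 4141698.32 mm³.
x̄ = 3034296.38/34404.56 = 88.19 mm; ȳ = 4141698.32/34404.56 = 120.38 mm.

x̄ = 88.19 mm, ȳ = 120.38 mm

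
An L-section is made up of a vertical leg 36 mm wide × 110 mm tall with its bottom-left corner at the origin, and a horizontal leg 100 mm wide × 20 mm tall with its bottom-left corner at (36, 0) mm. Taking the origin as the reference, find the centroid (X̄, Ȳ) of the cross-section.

Part | A | x̄ᵢ | ȳᵢ | A·x̄ᵢ | A·ȳᵢ
vertical leg | 3960.00 | 18.00 | 55.00 | 71280.00 | 217800.00
horizontal leg | 2000.00 | 86.00 | 10.00 | 172000.00 | 20000.00
Σ | 5960.00 |  |  | 243280.00 | 237800.00
X̄ = 243280.00 / 5960.00 = 40.82 mm
Ȳ = 237800.00 / 5960.00 = 39.90 mm

X̄ = 40.82 mm, Ȳ = 39.90 mm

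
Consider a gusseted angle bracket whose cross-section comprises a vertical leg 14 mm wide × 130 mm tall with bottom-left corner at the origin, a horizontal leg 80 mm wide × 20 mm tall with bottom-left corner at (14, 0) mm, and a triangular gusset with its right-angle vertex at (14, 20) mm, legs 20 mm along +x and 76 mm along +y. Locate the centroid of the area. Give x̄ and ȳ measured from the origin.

vertical leg: A = 14 × 130 = 1820.00, centroid at (7.00, 65.00).
horizontal leg: A = 80 × 20 = 1600.00, centroid at (54.00, 10.00).
gusset: A = ½·20·76 = 760.00, centroid at (20.67, 45.33).
ΣA = 4180.00 mm², ΣAx̄ = 114846.67 mm³, ΣAȳ = 168753.33 mm³.
x̄ = 114846.67/4180.00 = 27.48 mm; ȳ = 168753.33/4180.00 = 40.37 mm.

x̄ = 27.48 mm, ȳ = 40.37 mm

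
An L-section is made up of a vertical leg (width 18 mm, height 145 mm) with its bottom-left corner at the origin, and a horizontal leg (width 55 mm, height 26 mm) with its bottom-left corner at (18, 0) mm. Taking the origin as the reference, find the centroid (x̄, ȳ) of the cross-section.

Part | A | x̄ᵢ | ȳᵢ | A·x̄ᵢ | A·ȳᵢ
vertical leg | 2610.00 | 9.00 | 72.50 | 23490.00 | 189225.00
horizontal leg | 1430.00 | 45.50 | 13.00 | 65065.00 | 18590.00
Σ | 4040.00 |  |  | 88555.00 | 207815.00
x̄ = 88555.00 / 4040.00 = 21.92 mm
ȳ = 207815.00 / 4040.00 = 51.44 mm

x̄ = 21.92 mm, ȳ = 51.44 mm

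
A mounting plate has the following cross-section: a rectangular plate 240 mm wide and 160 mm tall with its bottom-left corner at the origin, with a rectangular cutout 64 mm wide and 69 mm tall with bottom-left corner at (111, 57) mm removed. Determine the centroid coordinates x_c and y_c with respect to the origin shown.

Part | A | x̄ᵢ | ȳᵢ | A·x̄ᵢ | A·ȳᵢ
plate | 38400.00 | 120.00 | 80.00 | 4608000.00 | 3072000.00
hole | -4416.00 | 143.00 | 91.50 | -631488.00 | -404064.00
Σ | 33984.00 |  |  | 3976512.00 | 2667936.00
x_c = 3976512.00 / 33984.00 = 117.01 mm
y_c = 2667936.00 / 33984.00 = 78.51 mm

x_c = 117.01 mm, y_c = 78.51 mm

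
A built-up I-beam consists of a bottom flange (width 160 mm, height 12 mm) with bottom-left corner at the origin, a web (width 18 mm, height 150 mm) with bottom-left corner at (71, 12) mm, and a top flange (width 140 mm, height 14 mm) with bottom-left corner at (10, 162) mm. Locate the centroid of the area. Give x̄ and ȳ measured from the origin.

x̄ = 80.00 mm, ȳ = 87.79 mm

Part | A | x̄ᵢ | ȳᵢ | A·x̄ᵢ | A·ȳᵢ
bottom flange | 1920.00 | 80.00 | 6.00 | 153600.00 | 11520.00
web | 2700.00 | 80.00 | 87.00 | 216000.00 | 234900.00
top flange | 1960.00 | 80.00 | 169.00 | 156800.00 | 331240.00
Σ | 6580.00 |  |  | 526400.00 | 577660.00
x̄ = 526400.00 / 6580.00 = 80.00 mm
ȳ = 577660.00 / 6580.00 = 87.79 mm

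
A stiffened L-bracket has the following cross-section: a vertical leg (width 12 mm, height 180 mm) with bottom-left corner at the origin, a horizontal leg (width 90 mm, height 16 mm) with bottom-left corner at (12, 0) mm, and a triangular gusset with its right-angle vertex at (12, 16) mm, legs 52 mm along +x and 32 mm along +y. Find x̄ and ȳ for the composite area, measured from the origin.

vertical leg: A = 12 × 180 = 2160.00, centroid at (6.00, 90.00).
horizontal leg: A = 90 × 16 = 1440.00, centroid at (57.00, 8.00).
gusset: A = ½·52·32 = 832.00, centroid at (29.33, 26.67).
ΣA = 4432.00 mm²
ΣAx̄ = (2160.00)(6.00) + (1440.00)(57.00) + (832.00)(29.33) = 119445.33 mm³
ΣAȳ = (2160.00)(90.00) + (1440.00)(8.00) + (832.00)(26.67) = 228106.67 mm³
x̄ = 119445.33 / 4432.00 = 26.95 mm
ȳ = 228106.67 / 4432.00 = 51.47 mm

x̄ = 26.95 mm, ȳ = 51.47 mm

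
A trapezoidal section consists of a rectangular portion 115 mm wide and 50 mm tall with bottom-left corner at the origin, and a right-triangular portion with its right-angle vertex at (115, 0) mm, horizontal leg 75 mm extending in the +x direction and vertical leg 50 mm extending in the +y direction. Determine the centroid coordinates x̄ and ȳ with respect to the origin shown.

Part | A | x̄ᵢ | ȳᵢ | A·x̄ᵢ | A·ȳᵢ
rectangular portion | 5750.00 | 57.50 | 25.00 | 330625.00 | 143750.00
triangular portion | 1875.00 | 140.00 | 16.67 | 262500.00 | 31250.00
Σ | 7625.00 |  |  | 593125.00 | 175000.00
x̄ = 593125.00 / 7625.00 = 77.79 mm
ȳ = 175000.00 / 7625.00 = 22.95 mm

x̄ = 77.79 mm, ȳ = 22.95 mm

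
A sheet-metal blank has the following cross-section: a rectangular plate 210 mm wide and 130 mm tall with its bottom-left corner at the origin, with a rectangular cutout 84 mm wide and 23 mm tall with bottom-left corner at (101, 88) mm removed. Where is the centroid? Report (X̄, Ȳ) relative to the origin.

plate: A = 210 × 130 = 27300.00, centroid at (105.00, 65.00).
hole: A = −(84 × 23) = -1932.00, centroid at (143.00, 99.50).
ΣA = 25368.00 mm², ΣAX̄ = 2590224.00 mm³, ΣAȲ = 1582266.00 mm³.
X̄ = 2590224.00/25368.00 = 102.11 mm; Ȳ = 1582266.00/25368.00 = 62.37 mm.

X̄ = 102.11 mm, Ȳ = 62.37 mm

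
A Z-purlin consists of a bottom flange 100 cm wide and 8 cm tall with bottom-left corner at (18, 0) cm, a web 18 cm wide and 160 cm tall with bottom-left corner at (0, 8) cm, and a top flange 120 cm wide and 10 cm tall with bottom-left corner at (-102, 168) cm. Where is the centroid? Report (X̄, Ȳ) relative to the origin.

Part | A | x̄ᵢ | ȳᵢ | A·x̄ᵢ | A·ȳᵢ
bottom flange | 800.00 | 68.00 | 4.00 | 54400.00 | 3200.00
web | 2880.00 | 9.00 | 88.00 | 25920.00 | 253440.00
top flange | 1200.00 | -42.00 | 173.00 | -50400.00 | 207600.00
Σ | 4880.00 |  |  | 29920.00 | 464240.00
X̄ = 29920.00 / 4880.00 = 6.13 cm
Ȳ = 464240.00 / 4880.00 = 95.13 cm

X̄ = 6.13 cm, Ȳ = 95.13 cm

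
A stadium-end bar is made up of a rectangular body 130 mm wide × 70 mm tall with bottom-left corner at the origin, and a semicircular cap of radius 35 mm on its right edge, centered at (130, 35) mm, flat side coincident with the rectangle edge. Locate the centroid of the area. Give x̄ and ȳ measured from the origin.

x̄ = 78.94 mm, ȳ = 35.00 mm

Part | A | x̄ᵢ | ȳᵢ | A·x̄ᵢ | A·ȳᵢ
rectangular body | 9100.00 | 65.00 | 35.00 | 591500.00 | 318500.00
semicircular end | 1924.23 | 144.85 | 35.00 | 278732.65 | 67347.89
Σ | 11024.23 |  |  | 870232.65 | 385847.89
x̄ = 870232.65 / 11024.23 = 78.94 mm
ȳ = 385847.89 / 11024.23 = 35.00 mm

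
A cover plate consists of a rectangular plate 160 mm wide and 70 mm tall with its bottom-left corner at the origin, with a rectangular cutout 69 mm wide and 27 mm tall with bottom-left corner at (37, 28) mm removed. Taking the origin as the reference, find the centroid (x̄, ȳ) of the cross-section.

x̄ = 81.70 mm, ȳ = 33.70 mm

plate: A = 160 × 70 = 11200.00, centroid at (80.00, 35.00).
hole: A = −(69 × 27) = -1863.00, centroid at (71.50, 41.50).
ΣA = 9337.00 mm², ΣAx̄ = 762795.50 mm³, ΣAȳ = 314685.50 mm³.
x̄ = 762795.50/9337.00 = 81.70 mm; ȳ = 314685.50/9337.00 = 33.70 mm.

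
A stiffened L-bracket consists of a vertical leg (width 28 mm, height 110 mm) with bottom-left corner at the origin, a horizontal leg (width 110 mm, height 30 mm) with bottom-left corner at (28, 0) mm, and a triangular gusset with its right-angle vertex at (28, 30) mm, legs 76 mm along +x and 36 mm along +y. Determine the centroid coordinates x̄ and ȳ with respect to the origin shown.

x̄ = 50.33 mm, ȳ = 35.67 mm

Part | A | x̄ᵢ | ȳᵢ | A·x̄ᵢ | A·ȳᵢ
vertical leg | 3080.00 | 14.00 | 55.00 | 43120.00 | 169400.00
horizontal leg | 3300.00 | 83.00 | 15.00 | 273900.00 | 49500.00
gusset | 1368.00 | 53.33 | 42.00 | 72960.00 | 57456.00
Σ | 7748.00 |  |  | 389980.00 | 276356.00
x̄ = 389980.00 / 7748.00 = 50.33 mm
ȳ = 276356.00 / 7748.00 = 35.67 mm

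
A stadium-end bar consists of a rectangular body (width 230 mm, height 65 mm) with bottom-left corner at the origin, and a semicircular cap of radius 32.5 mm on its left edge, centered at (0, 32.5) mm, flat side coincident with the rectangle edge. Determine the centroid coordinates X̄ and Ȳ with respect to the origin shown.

X̄ = 102.13 mm, Ȳ = 32.50 mm

Part | A | x̄ᵢ | ȳᵢ | A·x̄ᵢ | A·ȳᵢ
rectangular body | 14950.00 | 115.00 | 32.50 | 1719250.00 | 485875.00
semicircular end | 1659.15 | -13.79 | 32.50 | -22885.42 | 53922.49
Σ | 16609.15 |  |  | 1696364.58 | 539797.49
X̄ = 1696364.58 / 16609.15 = 102.13 mm
Ȳ = 539797.49 / 16609.15 = 32.50 mm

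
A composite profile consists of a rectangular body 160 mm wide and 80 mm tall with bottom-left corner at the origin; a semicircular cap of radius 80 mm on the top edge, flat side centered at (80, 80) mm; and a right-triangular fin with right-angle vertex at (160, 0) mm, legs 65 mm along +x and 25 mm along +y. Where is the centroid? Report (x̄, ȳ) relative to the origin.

rectangular body: A = 160 × 80 = 12800.00, centroid at (80.00, 40.00).
semicircular top: A = ½π·80² = 10053.10, centroid at (80.00, 113.95).
triangular fin: A = ½·65·25 = 812.50, centroid at (181.67, 8.33).
ΣA = 23665.60 mm²
ΣAx̄ = (12800.00)(80.00) + (10053.10)(80.00) + (812.50)(181.67) = 1975851.89 mm³
ΣAȳ = (12800.00)(40.00) + (10053.10)(113.95) + (812.50)(8.33) = 1664351.89 mm³
x̄ = 1975851.89 / 23665.60 = 83.49 mm
ȳ = 1664351.89 / 23665.60 = 70.33 mm

x̄ = 83.49 mm, ȳ = 70.33 mm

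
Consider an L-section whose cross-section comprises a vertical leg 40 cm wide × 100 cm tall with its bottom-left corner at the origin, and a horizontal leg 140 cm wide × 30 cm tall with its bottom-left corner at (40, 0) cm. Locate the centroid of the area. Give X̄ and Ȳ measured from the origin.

vertical leg: A = 40 × 100 = 4000.00, centroid at (20.00, 50.00).
horizontal leg: A = 140 × 30 = 4200.00, centroid at (110.00, 15.00).
ΣA = 8200.00 cm²
ΣAX̄ = (4000.00)(20.00) + (4200.00)(110.00) = 542000.00 cm³
ΣAȲ = (4000.00)(50.00) + (4200.00)(15.00) = 263000.00 cm³
X̄ = 542000.00 / 8200.00 = 66.10 cm
Ȳ = 263000.00 / 8200.00 = 32.07 cm

X̄ = 66.10 cm, Ȳ = 32.07 cm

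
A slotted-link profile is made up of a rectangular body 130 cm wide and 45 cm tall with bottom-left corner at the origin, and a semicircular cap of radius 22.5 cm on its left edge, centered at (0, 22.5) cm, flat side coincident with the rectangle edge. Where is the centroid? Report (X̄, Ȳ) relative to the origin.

X̄ = 56.08 cm, Ȳ = 22.50 cm

rectangular body: A = 130 × 45 = 5850.00, centroid at (65.00, 22.50).
semicircular end: A = ½π·22.5² = 795.22, centroid at (-9.55, 22.50).
ΣA = 6645.22 cm², ΣAX̄ = 372656.25 cm³, ΣAȲ = 149517.35 cm³.
X̄ = 372656.25/6645.22 = 56.08 cm; Ȳ = 149517.35/6645.22 = 22.50 cm.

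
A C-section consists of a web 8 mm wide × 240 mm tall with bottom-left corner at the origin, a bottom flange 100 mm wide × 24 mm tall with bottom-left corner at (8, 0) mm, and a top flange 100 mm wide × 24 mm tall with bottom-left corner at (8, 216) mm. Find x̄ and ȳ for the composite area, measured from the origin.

x̄ = 42.57 mm, ȳ = 120.00 mm

web: A = 8 × 240 = 1920.00, centroid at (4.00, 120.00).
bottom flange: A = 100 × 24 = 2400.00, centroid at (58.00, 12.00).
top flange: A = 100 × 24 = 2400.00, centroid at (58.00, 228.00).
ΣA = 6720.00 mm²
ΣAx̄ = (1920.00)(4.00) + (2400.00)(58.00) + (2400.00)(58.00) = 286080.00 mm³
ΣAȳ = (1920.00)(120.00) + (2400.00)(12.00) + (2400.00)(228.00) = 806400.00 mm³
x̄ = 286080.00 / 6720.00 = 42.57 mm
ȳ = 806400.00 / 6720.00 = 120.00 mm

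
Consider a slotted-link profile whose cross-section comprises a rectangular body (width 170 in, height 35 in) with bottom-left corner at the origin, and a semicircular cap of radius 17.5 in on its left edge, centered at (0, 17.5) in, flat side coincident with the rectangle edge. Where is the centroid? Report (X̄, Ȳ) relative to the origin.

Part | A | x̄ᵢ | ȳᵢ | A·x̄ᵢ | A·ȳᵢ
rectangular body | 5950.00 | 85.00 | 17.50 | 505750.00 | 104125.00
semicircular end | 481.06 | -7.43 | 17.50 | -3572.92 | 8418.49
Σ | 6431.06 |  |  | 502177.08 | 112543.49
X̄ = 502177.08 / 6431.06 = 78.09 in
Ȳ = 112543.49 / 6431.06 = 17.50 in

X̄ = 78.09 in, Ȳ = 17.50 in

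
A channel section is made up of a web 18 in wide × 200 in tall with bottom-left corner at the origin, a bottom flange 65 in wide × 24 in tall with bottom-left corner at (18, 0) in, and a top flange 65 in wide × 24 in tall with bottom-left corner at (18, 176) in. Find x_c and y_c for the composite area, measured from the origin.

web: A = 18 × 200 = 3600.00, centroid at (9.00, 100.00).
bottom flange: A = 65 × 24 = 1560.00, centroid at (50.50, 12.00).
top flange: A = 65 × 24 = 1560.00, centroid at (50.50, 188.00).
ΣA = 6720.00 in², ΣAx_c = 189960.00 in³, ΣAy_c = 672000.00 in³.
x_c = 189960.00/6720.00 = 28.27 in; y_c = 672000.00/6720.00 = 100.00 in.

x_c = 28.27 in, y_c = 100.00 in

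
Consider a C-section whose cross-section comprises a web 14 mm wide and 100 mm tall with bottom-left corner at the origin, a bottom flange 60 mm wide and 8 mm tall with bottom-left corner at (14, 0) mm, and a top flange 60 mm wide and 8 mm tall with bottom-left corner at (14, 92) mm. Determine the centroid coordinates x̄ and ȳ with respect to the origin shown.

web: A = 14 × 100 = 1400.00, centroid at (7.00, 50.00).
bottom flange: A = 60 × 8 = 480.00, centroid at (44.00, 4.00).
top flange: A = 60 × 8 = 480.00, centroid at (44.00, 96.00).
ΣA = 2360.00 mm²
ΣAx̄ = (1400.00)(7.00) + (480.00)(44.00) + (480.00)(44.00) = 52040.00 mm³
ΣAȳ = (1400.00)(50.00) + (480.00)(4.00) + (480.00)(96.00) = 118000.00 mm³
x̄ = 52040.00 / 2360.00 = 22.05 mm
ȳ = 118000.00 / 2360.00 = 50.00 mm

x̄ = 22.05 mm, ȳ = 50.00 mm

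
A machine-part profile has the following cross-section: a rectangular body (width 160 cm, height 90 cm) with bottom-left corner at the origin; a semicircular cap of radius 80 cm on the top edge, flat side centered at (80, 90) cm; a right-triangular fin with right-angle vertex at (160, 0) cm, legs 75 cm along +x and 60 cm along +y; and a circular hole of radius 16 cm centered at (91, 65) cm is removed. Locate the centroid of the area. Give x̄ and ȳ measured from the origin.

x̄ = 88.78 cm, ȳ = 72.85 cm

rectangular body: A = 160 × 90 = 14400.00, centroid at (80.00, 45.00).
semicircular top: A = ½π·80² = 10053.10, centroid at (80.00, 123.95).
triangular fin: A = ½·75·60 = 2250.00, centroid at (185.00, 20.00).
hole: A = −π·16² = -804.25, centroid at (91.00, 65.00).
ΣA = 25898.85 cm²
ΣAx̄ = (14400.00)(80.00) + (10053.10)(80.00) + (2250.00)(185.00) + (-804.25)(91.00) = 2299311.18 cm³
ΣAȳ = (14400.00)(45.00) + (10053.10)(123.95) + (2250.00)(20.00) + (-804.25)(65.00) = 1886835.92 cm³
x̄ = 2299311.18 / 25898.85 = 88.78 cm
ȳ = 1886835.92 / 25898.85 = 72.85 cm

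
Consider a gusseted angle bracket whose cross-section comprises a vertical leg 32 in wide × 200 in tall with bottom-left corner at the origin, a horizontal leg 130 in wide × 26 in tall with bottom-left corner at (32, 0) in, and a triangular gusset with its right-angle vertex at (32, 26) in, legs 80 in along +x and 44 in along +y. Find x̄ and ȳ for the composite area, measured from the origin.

x̄ = 46.23 in, ȳ = 65.47 in

vertical leg: A = 32 × 200 = 6400.00, centroid at (16.00, 100.00).
horizontal leg: A = 130 × 26 = 3380.00, centroid at (97.00, 13.00).
gusset: A = ½·80·44 = 1760.00, centroid at (58.67, 40.67).
ΣA = 11540.00 in²
ΣAx̄ = (6400.00)(16.00) + (3380.00)(97.00) + (1760.00)(58.67) = 533513.33 in³
ΣAȳ = (6400.00)(100.00) + (3380.00)(13.00) + (1760.00)(40.67) = 755513.33 in³
x̄ = 533513.33 / 11540.00 = 46.23 in
ȳ = 755513.33 / 11540.00 = 65.47 in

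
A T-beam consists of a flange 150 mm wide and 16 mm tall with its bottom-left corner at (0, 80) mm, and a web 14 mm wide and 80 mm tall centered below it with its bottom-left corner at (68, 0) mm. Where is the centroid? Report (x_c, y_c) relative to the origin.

x_c = 75.00 mm, y_c = 72.73 mm

web: A = 14 × 80 = 1120.00, centroid at (75.00, 40.00).
flange: A = 150 × 16 = 2400.00, centroid at (75.00, 88.00).
ΣA = 3520.00 mm², ΣAx_c = 264000.00 mm³, ΣAy_c = 256000.00 mm³.
x_c = 264000.00/3520.00 = 75.00 mm; y_c = 256000.00/3520.00 = 72.73 mm.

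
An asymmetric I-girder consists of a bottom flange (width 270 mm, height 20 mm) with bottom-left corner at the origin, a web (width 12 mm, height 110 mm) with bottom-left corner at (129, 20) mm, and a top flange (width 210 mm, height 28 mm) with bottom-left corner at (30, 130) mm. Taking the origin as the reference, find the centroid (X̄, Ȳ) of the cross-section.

bottom flange: A = 270 × 20 = 5400.00, centroid at (135.00, 10.00).
web: A = 12 × 110 = 1320.00, centroid at (135.00, 75.00).
top flange: A = 210 × 28 = 5880.00, centroid at (135.00, 144.00).
ΣA = 12600.00 mm², ΣAX̄ = 1701000.00 mm³, ΣAȲ = 999720.00 mm³.
X̄ = 1701000.00/12600.00 = 135.00 mm; Ȳ = 999720.00/12600.00 = 79.34 mm.

X̄ = 135.00 mm, Ȳ = 79.34 mm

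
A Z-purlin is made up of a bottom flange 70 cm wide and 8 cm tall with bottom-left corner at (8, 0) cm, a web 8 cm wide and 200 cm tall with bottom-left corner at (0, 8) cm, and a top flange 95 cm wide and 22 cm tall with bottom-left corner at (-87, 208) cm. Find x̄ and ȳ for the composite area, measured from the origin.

Part | A | x̄ᵢ | ȳᵢ | A·x̄ᵢ | A·ȳᵢ
bottom flange | 560.00 | 43.00 | 4.00 | 24080.00 | 2240.00
web | 1600.00 | 4.00 | 108.00 | 6400.00 | 172800.00
top flange | 2090.00 | -39.50 | 219.00 | -82555.00 | 457710.00
Σ | 4250.00 |  |  | -52075.00 | 632750.00
x̄ = -52075.00 / 4250.00 = -12.25 cm
ȳ = 632750.00 / 4250.00 = 148.88 cm

x̄ = -12.25 cm, ȳ = 148.88 cm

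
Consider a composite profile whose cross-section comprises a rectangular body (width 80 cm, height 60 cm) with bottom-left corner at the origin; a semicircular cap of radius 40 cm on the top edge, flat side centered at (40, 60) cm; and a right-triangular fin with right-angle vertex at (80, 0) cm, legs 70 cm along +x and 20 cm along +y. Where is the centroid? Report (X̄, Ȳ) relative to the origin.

X̄ = 45.53 cm, Ȳ = 42.70 cm

rectangular body: A = 80 × 60 = 4800.00, centroid at (40.00, 30.00).
semicircular top: A = ½π·40² = 2513.27, centroid at (40.00, 76.98).
triangular fin: A = ½·70·20 = 700.00, centroid at (103.33, 6.67).
ΣA = 8013.27 cm², ΣAX̄ = 364864.30 cm³, ΣAȲ = 342129.78 cm³.
X̄ = 364864.30/8013.27 = 45.53 cm; Ȳ = 342129.78/8013.27 = 42.70 cm.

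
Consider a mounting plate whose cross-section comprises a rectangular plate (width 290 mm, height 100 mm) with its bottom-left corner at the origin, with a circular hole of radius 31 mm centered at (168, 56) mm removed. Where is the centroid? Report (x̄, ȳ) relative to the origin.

x̄ = 142.33 mm, ȳ = 49.30 mm

Part | A | x̄ᵢ | ȳᵢ | A·x̄ᵢ | A·ȳᵢ
plate | 29000.00 | 145.00 | 50.00 | 4205000.00 | 1450000.00
hole | -3019.07 | 168.00 | 56.00 | -507203.85 | -169067.95
Σ | 25980.93 |  |  | 3697796.15 | 1280932.05
x̄ = 3697796.15 / 25980.93 = 142.33 mm
ȳ = 1280932.05 / 25980.93 = 49.30 mm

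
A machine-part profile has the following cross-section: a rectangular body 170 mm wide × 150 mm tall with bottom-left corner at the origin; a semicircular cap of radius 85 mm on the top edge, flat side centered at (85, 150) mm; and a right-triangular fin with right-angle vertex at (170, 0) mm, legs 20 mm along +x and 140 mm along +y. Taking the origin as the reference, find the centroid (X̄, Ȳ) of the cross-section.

Part | A | x̄ᵢ | ȳᵢ | A·x̄ᵢ | A·ȳᵢ
rectangular body | 25500.00 | 85.00 | 75.00 | 2167500.00 | 1912500.00
semicircular top | 11349.00 | 85.00 | 186.08 | 964665.29 | 2111767.19
triangular fin | 1400.00 | 176.67 | 46.67 | 247333.33 | 65333.33
Σ | 38249.00 |  |  | 3379498.63 | 4089600.52
X̄ = 3379498.63 / 38249.00 = 88.36 mm
Ȳ = 4089600.52 / 38249.00 = 106.92 mm

X̄ = 88.36 mm, Ȳ = 106.92 mm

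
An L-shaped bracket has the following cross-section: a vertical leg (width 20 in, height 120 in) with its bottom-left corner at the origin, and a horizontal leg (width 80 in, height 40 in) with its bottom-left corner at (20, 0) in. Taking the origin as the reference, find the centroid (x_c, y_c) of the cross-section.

x_c = 38.57 in, y_c = 37.14 in

Part | A | x̄ᵢ | ȳᵢ | A·x̄ᵢ | A·ȳᵢ
vertical leg | 2400.00 | 10.00 | 60.00 | 24000.00 | 144000.00
horizontal leg | 3200.00 | 60.00 | 20.00 | 192000.00 | 64000.00
Σ | 5600.00 |  |  | 216000.00 | 208000.00
x_c = 216000.00 / 5600.00 = 38.57 in
y_c = 208000.00 / 5600.00 = 37.14 in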